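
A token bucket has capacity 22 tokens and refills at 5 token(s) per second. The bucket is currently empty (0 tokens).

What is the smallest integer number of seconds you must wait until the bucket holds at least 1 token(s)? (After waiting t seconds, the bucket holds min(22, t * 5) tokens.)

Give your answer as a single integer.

Need t * 5 >= 1, so t >= 1/5.
Smallest integer t = ceil(1/5) = 1.

Answer: 1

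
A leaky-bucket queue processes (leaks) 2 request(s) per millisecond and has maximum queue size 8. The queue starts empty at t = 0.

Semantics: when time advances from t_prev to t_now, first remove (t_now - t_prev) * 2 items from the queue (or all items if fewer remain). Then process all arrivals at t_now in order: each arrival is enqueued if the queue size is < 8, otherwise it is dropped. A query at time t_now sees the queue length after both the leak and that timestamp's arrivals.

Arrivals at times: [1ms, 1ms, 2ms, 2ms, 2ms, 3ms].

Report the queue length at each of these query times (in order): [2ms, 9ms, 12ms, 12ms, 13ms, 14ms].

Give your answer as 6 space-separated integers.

Queue lengths at query times:
  query t=2ms: backlog = 3
  query t=9ms: backlog = 0
  query t=12ms: backlog = 0
  query t=12ms: backlog = 0
  query t=13ms: backlog = 0
  query t=14ms: backlog = 0

Answer: 3 0 0 0 0 0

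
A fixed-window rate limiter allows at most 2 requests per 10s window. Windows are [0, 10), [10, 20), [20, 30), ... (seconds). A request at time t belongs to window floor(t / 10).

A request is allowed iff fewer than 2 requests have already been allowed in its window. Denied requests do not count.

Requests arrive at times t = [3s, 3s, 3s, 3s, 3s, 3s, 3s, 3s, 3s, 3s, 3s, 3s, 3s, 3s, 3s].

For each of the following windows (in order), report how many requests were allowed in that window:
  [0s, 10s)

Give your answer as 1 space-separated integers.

Answer: 2

Derivation:
Processing requests:
  req#1 t=3s (window 0): ALLOW
  req#2 t=3s (window 0): ALLOW
  req#3 t=3s (window 0): DENY
  req#4 t=3s (window 0): DENY
  req#5 t=3s (window 0): DENY
  req#6 t=3s (window 0): DENY
  req#7 t=3s (window 0): DENY
  req#8 t=3s (window 0): DENY
  req#9 t=3s (window 0): DENY
  req#10 t=3s (window 0): DENY
  req#11 t=3s (window 0): DENY
  req#12 t=3s (window 0): DENY
  req#13 t=3s (window 0): DENY
  req#14 t=3s (window 0): DENY
  req#15 t=3s (window 0): DENY

Allowed counts by window: 2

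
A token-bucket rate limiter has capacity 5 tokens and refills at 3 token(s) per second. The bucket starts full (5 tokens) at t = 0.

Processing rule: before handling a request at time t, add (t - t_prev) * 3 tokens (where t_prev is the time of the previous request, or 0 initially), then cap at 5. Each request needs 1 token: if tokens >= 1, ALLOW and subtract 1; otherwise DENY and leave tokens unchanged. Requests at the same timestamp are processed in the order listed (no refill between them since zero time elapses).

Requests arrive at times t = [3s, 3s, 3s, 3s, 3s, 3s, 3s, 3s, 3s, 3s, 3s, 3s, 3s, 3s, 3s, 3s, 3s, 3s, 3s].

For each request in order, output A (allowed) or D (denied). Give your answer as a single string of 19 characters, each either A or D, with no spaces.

Simulating step by step:
  req#1 t=3s: ALLOW
  req#2 t=3s: ALLOW
  req#3 t=3s: ALLOW
  req#4 t=3s: ALLOW
  req#5 t=3s: ALLOW
  req#6 t=3s: DENY
  req#7 t=3s: DENY
  req#8 t=3s: DENY
  req#9 t=3s: DENY
  req#10 t=3s: DENY
  req#11 t=3s: DENY
  req#12 t=3s: DENY
  req#13 t=3s: DENY
  req#14 t=3s: DENY
  req#15 t=3s: DENY
  req#16 t=3s: DENY
  req#17 t=3s: DENY
  req#18 t=3s: DENY
  req#19 t=3s: DENY

Answer: AAAAADDDDDDDDDDDDDD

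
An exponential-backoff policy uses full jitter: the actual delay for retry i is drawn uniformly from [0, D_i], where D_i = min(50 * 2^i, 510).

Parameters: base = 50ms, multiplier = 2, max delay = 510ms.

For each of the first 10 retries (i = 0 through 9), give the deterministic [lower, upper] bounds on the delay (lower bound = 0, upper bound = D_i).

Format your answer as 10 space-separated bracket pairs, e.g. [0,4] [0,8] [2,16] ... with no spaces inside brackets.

Computing bounds per retry:
  i=0: D_i=min(50*2^0,510)=50, bounds=[0,50]
  i=1: D_i=min(50*2^1,510)=100, bounds=[0,100]
  i=2: D_i=min(50*2^2,510)=200, bounds=[0,200]
  i=3: D_i=min(50*2^3,510)=400, bounds=[0,400]
  i=4: D_i=min(50*2^4,510)=510, bounds=[0,510]
  i=5: D_i=min(50*2^5,510)=510, bounds=[0,510]
  i=6: D_i=min(50*2^6,510)=510, bounds=[0,510]
  i=7: D_i=min(50*2^7,510)=510, bounds=[0,510]
  i=8: D_i=min(50*2^8,510)=510, bounds=[0,510]
  i=9: D_i=min(50*2^9,510)=510, bounds=[0,510]

Answer: [0,50] [0,100] [0,200] [0,400] [0,510] [0,510] [0,510] [0,510] [0,510] [0,510]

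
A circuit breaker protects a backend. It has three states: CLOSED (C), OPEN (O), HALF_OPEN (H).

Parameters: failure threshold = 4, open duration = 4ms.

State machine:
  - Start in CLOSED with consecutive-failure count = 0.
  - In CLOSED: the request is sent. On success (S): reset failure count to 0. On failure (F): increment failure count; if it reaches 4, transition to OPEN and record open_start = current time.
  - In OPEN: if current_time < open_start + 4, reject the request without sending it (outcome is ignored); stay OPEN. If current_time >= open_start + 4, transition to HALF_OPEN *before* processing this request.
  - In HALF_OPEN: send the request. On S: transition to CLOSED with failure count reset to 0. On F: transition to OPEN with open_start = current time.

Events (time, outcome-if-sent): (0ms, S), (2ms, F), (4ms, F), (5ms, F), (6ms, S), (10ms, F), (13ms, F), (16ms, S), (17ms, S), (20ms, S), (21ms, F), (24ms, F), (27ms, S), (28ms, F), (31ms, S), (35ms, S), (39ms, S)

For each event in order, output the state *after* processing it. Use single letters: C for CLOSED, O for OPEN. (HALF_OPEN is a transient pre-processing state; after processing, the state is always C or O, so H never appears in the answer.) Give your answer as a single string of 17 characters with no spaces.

Answer: CCCCCCCCCCCCCCCCC

Derivation:
State after each event:
  event#1 t=0ms outcome=S: state=CLOSED
  event#2 t=2ms outcome=F: state=CLOSED
  event#3 t=4ms outcome=F: state=CLOSED
  event#4 t=5ms outcome=F: state=CLOSED
  event#5 t=6ms outcome=S: state=CLOSED
  event#6 t=10ms outcome=F: state=CLOSED
  event#7 t=13ms outcome=F: state=CLOSED
  event#8 t=16ms outcome=S: state=CLOSED
  event#9 t=17ms outcome=S: state=CLOSED
  event#10 t=20ms outcome=S: state=CLOSED
  event#11 t=21ms outcome=F: state=CLOSED
  event#12 t=24ms outcome=F: state=CLOSED
  event#13 t=27ms outcome=S: state=CLOSED
  event#14 t=28ms outcome=F: state=CLOSED
  event#15 t=31ms outcome=S: state=CLOSED
  event#16 t=35ms outcome=S: state=CLOSED
  event#17 t=39ms outcome=S: state=CLOSED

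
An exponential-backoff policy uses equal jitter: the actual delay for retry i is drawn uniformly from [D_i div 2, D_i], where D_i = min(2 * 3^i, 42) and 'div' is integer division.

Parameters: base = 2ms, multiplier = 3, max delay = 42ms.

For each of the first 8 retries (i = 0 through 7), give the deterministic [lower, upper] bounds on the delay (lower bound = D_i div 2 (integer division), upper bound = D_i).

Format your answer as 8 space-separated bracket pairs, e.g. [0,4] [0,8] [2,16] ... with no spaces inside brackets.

Answer: [1,2] [3,6] [9,18] [21,42] [21,42] [21,42] [21,42] [21,42]

Derivation:
Computing bounds per retry:
  i=0: D_i=min(2*3^0,42)=2, bounds=[1,2]
  i=1: D_i=min(2*3^1,42)=6, bounds=[3,6]
  i=2: D_i=min(2*3^2,42)=18, bounds=[9,18]
  i=3: D_i=min(2*3^3,42)=42, bounds=[21,42]
  i=4: D_i=min(2*3^4,42)=42, bounds=[21,42]
  i=5: D_i=min(2*3^5,42)=42, bounds=[21,42]
  i=6: D_i=min(2*3^6,42)=42, bounds=[21,42]
  i=7: D_i=min(2*3^7,42)=42, bounds=[21,42]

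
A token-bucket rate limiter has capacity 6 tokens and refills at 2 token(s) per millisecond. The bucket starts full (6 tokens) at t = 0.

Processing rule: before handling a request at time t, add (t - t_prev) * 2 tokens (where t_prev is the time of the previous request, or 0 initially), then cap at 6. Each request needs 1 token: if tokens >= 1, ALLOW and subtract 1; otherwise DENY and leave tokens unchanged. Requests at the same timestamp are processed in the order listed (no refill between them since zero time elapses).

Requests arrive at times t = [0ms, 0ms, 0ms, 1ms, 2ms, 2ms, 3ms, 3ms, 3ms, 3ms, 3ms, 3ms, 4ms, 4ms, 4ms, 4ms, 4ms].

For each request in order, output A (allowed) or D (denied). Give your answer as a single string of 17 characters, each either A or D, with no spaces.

Answer: AAAAAAAAAAAAAADDD

Derivation:
Simulating step by step:
  req#1 t=0ms: ALLOW
  req#2 t=0ms: ALLOW
  req#3 t=0ms: ALLOW
  req#4 t=1ms: ALLOW
  req#5 t=2ms: ALLOW
  req#6 t=2ms: ALLOW
  req#7 t=3ms: ALLOW
  req#8 t=3ms: ALLOW
  req#9 t=3ms: ALLOW
  req#10 t=3ms: ALLOW
  req#11 t=3ms: ALLOW
  req#12 t=3ms: ALLOW
  req#13 t=4ms: ALLOW
  req#14 t=4ms: ALLOW
  req#15 t=4ms: DENY
  req#16 t=4ms: DENY
  req#17 t=4ms: DENY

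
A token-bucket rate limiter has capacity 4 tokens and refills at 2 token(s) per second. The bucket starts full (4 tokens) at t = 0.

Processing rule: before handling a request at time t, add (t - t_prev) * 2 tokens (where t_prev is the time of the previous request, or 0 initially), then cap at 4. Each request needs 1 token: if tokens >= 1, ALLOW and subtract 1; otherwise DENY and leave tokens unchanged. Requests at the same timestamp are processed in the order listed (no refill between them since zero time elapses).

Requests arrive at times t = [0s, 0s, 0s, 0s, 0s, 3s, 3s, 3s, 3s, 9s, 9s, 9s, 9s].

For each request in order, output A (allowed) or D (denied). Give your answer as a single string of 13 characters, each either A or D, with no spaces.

Simulating step by step:
  req#1 t=0s: ALLOW
  req#2 t=0s: ALLOW
  req#3 t=0s: ALLOW
  req#4 t=0s: ALLOW
  req#5 t=0s: DENY
  req#6 t=3s: ALLOW
  req#7 t=3s: ALLOW
  req#8 t=3s: ALLOW
  req#9 t=3s: ALLOW
  req#10 t=9s: ALLOW
  req#11 t=9s: ALLOW
  req#12 t=9s: ALLOW
  req#13 t=9s: ALLOW

Answer: AAAADAAAAAAAA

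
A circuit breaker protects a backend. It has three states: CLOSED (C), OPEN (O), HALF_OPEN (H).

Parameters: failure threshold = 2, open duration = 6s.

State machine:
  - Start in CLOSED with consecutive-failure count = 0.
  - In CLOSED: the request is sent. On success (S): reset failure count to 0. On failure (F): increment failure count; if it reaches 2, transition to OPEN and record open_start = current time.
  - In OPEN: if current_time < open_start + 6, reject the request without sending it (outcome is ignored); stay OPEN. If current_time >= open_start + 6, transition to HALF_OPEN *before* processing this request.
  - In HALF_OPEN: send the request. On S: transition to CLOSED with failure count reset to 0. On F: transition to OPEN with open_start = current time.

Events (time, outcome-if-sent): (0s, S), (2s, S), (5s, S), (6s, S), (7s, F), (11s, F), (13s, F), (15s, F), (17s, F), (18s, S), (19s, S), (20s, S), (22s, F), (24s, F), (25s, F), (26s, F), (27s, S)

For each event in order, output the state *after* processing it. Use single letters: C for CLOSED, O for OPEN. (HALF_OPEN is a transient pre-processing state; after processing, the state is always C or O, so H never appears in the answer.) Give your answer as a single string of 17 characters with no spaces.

Answer: CCCCCOOOOOOOOOOOO

Derivation:
State after each event:
  event#1 t=0s outcome=S: state=CLOSED
  event#2 t=2s outcome=S: state=CLOSED
  event#3 t=5s outcome=S: state=CLOSED
  event#4 t=6s outcome=S: state=CLOSED
  event#5 t=7s outcome=F: state=CLOSED
  event#6 t=11s outcome=F: state=OPEN
  event#7 t=13s outcome=F: state=OPEN
  event#8 t=15s outcome=F: state=OPEN
  event#9 t=17s outcome=F: state=OPEN
  event#10 t=18s outcome=S: state=OPEN
  event#11 t=19s outcome=S: state=OPEN
  event#12 t=20s outcome=S: state=OPEN
  event#13 t=22s outcome=F: state=OPEN
  event#14 t=24s outcome=F: state=OPEN
  event#15 t=25s outcome=F: state=OPEN
  event#16 t=26s outcome=F: state=OPEN
  event#17 t=27s outcome=S: state=OPEN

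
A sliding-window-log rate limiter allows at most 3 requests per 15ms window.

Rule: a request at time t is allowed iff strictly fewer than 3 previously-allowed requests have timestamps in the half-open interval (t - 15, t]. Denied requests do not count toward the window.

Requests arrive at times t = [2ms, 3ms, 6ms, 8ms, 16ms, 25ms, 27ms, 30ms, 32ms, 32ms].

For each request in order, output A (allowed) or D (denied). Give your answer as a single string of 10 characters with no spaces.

Answer: AAADDAAADD

Derivation:
Tracking allowed requests in the window:
  req#1 t=2ms: ALLOW
  req#2 t=3ms: ALLOW
  req#3 t=6ms: ALLOW
  req#4 t=8ms: DENY
  req#5 t=16ms: DENY
  req#6 t=25ms: ALLOW
  req#7 t=27ms: ALLOW
  req#8 t=30ms: ALLOW
  req#9 t=32ms: DENY
  req#10 t=32ms: DENY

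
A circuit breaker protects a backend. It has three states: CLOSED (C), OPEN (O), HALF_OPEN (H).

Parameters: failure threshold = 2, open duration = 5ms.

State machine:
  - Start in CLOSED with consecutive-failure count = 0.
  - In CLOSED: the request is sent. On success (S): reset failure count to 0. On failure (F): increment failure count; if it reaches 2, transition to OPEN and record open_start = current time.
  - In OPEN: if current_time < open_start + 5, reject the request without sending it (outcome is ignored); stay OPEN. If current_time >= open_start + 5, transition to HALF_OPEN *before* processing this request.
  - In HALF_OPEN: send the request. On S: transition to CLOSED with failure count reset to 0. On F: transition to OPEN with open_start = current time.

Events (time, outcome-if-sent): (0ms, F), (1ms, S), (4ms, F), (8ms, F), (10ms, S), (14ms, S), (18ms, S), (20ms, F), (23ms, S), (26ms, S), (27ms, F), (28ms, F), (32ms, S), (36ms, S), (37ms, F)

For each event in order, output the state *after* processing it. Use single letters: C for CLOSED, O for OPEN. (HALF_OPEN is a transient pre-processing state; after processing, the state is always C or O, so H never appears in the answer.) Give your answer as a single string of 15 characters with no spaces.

Answer: CCCOOCCCCCCOOCC

Derivation:
State after each event:
  event#1 t=0ms outcome=F: state=CLOSED
  event#2 t=1ms outcome=S: state=CLOSED
  event#3 t=4ms outcome=F: state=CLOSED
  event#4 t=8ms outcome=F: state=OPEN
  event#5 t=10ms outcome=S: state=OPEN
  event#6 t=14ms outcome=S: state=CLOSED
  event#7 t=18ms outcome=S: state=CLOSED
  event#8 t=20ms outcome=F: state=CLOSED
  event#9 t=23ms outcome=S: state=CLOSED
  event#10 t=26ms outcome=S: state=CLOSED
  event#11 t=27ms outcome=F: state=CLOSED
  event#12 t=28ms outcome=F: state=OPEN
  event#13 t=32ms outcome=S: state=OPEN
  event#14 t=36ms outcome=S: state=CLOSED
  event#15 t=37ms outcome=F: state=CLOSED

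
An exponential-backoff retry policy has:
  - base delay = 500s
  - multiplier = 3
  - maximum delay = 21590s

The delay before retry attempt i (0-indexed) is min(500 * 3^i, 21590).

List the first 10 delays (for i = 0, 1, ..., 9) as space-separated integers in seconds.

Answer: 500 1500 4500 13500 21590 21590 21590 21590 21590 21590

Derivation:
Computing each delay:
  i=0: min(500*3^0, 21590) = 500
  i=1: min(500*3^1, 21590) = 1500
  i=2: min(500*3^2, 21590) = 4500
  i=3: min(500*3^3, 21590) = 13500
  i=4: min(500*3^4, 21590) = 21590
  i=5: min(500*3^5, 21590) = 21590
  i=6: min(500*3^6, 21590) = 21590
  i=7: min(500*3^7, 21590) = 21590
  i=8: min(500*3^8, 21590) = 21590
  i=9: min(500*3^9, 21590) = 21590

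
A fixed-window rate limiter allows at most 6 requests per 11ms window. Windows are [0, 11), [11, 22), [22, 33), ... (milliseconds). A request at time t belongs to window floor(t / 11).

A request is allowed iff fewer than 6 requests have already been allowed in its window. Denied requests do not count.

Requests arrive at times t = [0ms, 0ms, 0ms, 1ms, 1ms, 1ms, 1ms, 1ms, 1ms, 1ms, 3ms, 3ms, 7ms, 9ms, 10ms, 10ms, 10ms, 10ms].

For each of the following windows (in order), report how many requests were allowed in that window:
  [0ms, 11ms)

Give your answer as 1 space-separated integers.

Answer: 6

Derivation:
Processing requests:
  req#1 t=0ms (window 0): ALLOW
  req#2 t=0ms (window 0): ALLOW
  req#3 t=0ms (window 0): ALLOW
  req#4 t=1ms (window 0): ALLOW
  req#5 t=1ms (window 0): ALLOW
  req#6 t=1ms (window 0): ALLOW
  req#7 t=1ms (window 0): DENY
  req#8 t=1ms (window 0): DENY
  req#9 t=1ms (window 0): DENY
  req#10 t=1ms (window 0): DENY
  req#11 t=3ms (window 0): DENY
  req#12 t=3ms (window 0): DENY
  req#13 t=7ms (window 0): DENY
  req#14 t=9ms (window 0): DENY
  req#15 t=10ms (window 0): DENY
  req#16 t=10ms (window 0): DENY
  req#17 t=10ms (window 0): DENY
  req#18 t=10ms (window 0): DENY

Allowed counts by window: 6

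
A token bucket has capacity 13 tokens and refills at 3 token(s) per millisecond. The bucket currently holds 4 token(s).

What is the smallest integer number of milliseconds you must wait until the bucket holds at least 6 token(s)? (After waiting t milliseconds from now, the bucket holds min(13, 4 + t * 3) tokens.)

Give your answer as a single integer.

Need 4 + t * 3 >= 6, so t >= 2/3.
Smallest integer t = ceil(2/3) = 1.

Answer: 1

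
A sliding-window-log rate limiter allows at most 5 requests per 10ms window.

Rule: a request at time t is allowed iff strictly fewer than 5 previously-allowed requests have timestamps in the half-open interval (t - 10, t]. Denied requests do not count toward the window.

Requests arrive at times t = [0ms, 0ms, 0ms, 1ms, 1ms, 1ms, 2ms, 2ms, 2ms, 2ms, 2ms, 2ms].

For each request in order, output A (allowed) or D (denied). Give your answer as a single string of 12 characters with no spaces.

Tracking allowed requests in the window:
  req#1 t=0ms: ALLOW
  req#2 t=0ms: ALLOW
  req#3 t=0ms: ALLOW
  req#4 t=1ms: ALLOW
  req#5 t=1ms: ALLOW
  req#6 t=1ms: DENY
  req#7 t=2ms: DENY
  req#8 t=2ms: DENY
  req#9 t=2ms: DENY
  req#10 t=2ms: DENY
  req#11 t=2ms: DENY
  req#12 t=2ms: DENY

Answer: AAAAADDDDDDD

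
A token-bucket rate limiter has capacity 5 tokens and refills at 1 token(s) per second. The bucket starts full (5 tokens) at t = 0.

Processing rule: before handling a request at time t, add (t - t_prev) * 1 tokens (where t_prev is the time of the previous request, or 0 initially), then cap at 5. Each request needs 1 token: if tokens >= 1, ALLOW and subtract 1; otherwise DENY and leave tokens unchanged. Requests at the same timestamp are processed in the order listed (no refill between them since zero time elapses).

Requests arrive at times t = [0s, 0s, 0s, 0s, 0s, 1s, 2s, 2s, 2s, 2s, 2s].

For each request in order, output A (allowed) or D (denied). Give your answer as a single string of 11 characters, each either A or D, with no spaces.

Answer: AAAAAAADDDD

Derivation:
Simulating step by step:
  req#1 t=0s: ALLOW
  req#2 t=0s: ALLOW
  req#3 t=0s: ALLOW
  req#4 t=0s: ALLOW
  req#5 t=0s: ALLOW
  req#6 t=1s: ALLOW
  req#7 t=2s: ALLOW
  req#8 t=2s: DENY
  req#9 t=2s: DENY
  req#10 t=2s: DENY
  req#11 t=2s: DENY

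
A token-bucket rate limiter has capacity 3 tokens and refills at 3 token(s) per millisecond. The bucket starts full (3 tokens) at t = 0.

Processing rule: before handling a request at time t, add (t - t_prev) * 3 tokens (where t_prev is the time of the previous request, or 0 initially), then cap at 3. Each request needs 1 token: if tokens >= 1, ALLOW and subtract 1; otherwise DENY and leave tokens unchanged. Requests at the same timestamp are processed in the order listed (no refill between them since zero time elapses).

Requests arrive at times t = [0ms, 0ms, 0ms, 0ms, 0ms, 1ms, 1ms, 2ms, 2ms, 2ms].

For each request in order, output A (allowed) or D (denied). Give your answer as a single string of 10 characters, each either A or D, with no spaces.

Answer: AAADDAAAAA

Derivation:
Simulating step by step:
  req#1 t=0ms: ALLOW
  req#2 t=0ms: ALLOW
  req#3 t=0ms: ALLOW
  req#4 t=0ms: DENY
  req#5 t=0ms: DENY
  req#6 t=1ms: ALLOW
  req#7 t=1ms: ALLOW
  req#8 t=2ms: ALLOW
  req#9 t=2ms: ALLOW
  req#10 t=2ms: ALLOW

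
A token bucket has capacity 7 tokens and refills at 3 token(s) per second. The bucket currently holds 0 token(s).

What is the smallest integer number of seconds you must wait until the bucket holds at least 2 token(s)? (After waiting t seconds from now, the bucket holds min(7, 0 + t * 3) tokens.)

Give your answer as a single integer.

Answer: 1

Derivation:
Need 0 + t * 3 >= 2, so t >= 2/3.
Smallest integer t = ceil(2/3) = 1.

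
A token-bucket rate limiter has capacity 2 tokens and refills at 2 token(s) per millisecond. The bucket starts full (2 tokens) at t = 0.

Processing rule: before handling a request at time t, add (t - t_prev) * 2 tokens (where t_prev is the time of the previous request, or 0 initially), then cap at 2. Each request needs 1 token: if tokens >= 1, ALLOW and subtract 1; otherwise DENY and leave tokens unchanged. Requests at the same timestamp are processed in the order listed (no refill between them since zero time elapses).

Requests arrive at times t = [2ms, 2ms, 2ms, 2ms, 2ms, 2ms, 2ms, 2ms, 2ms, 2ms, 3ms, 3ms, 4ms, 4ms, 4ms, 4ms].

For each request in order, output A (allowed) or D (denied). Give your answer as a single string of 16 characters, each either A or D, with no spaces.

Simulating step by step:
  req#1 t=2ms: ALLOW
  req#2 t=2ms: ALLOW
  req#3 t=2ms: DENY
  req#4 t=2ms: DENY
  req#5 t=2ms: DENY
  req#6 t=2ms: DENY
  req#7 t=2ms: DENY
  req#8 t=2ms: DENY
  req#9 t=2ms: DENY
  req#10 t=2ms: DENY
  req#11 t=3ms: ALLOW
  req#12 t=3ms: ALLOW
  req#13 t=4ms: ALLOW
  req#14 t=4ms: ALLOW
  req#15 t=4ms: DENY
  req#16 t=4ms: DENY

Answer: AADDDDDDDDAAAADD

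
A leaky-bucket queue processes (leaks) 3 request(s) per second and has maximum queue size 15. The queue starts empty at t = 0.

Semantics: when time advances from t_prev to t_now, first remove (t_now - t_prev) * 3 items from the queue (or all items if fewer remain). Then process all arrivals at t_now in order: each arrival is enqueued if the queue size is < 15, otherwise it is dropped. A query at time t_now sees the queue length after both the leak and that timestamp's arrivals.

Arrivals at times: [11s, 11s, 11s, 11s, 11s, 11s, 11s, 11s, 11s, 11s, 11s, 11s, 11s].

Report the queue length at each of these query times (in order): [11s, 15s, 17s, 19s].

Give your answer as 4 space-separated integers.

Queue lengths at query times:
  query t=11s: backlog = 13
  query t=15s: backlog = 1
  query t=17s: backlog = 0
  query t=19s: backlog = 0

Answer: 13 1 0 0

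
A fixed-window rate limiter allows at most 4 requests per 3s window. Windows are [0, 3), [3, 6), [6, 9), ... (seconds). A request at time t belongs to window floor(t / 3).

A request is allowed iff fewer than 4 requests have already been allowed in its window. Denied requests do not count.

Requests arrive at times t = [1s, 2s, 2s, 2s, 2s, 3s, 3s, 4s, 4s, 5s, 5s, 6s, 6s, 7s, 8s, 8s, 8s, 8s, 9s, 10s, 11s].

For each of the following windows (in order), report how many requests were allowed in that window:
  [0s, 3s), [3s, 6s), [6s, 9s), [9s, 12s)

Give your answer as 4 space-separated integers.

Processing requests:
  req#1 t=1s (window 0): ALLOW
  req#2 t=2s (window 0): ALLOW
  req#3 t=2s (window 0): ALLOW
  req#4 t=2s (window 0): ALLOW
  req#5 t=2s (window 0): DENY
  req#6 t=3s (window 1): ALLOW
  req#7 t=3s (window 1): ALLOW
  req#8 t=4s (window 1): ALLOW
  req#9 t=4s (window 1): ALLOW
  req#10 t=5s (window 1): DENY
  req#11 t=5s (window 1): DENY
  req#12 t=6s (window 2): ALLOW
  req#13 t=6s (window 2): ALLOW
  req#14 t=7s (window 2): ALLOW
  req#15 t=8s (window 2): ALLOW
  req#16 t=8s (window 2): DENY
  req#17 t=8s (window 2): DENY
  req#18 t=8s (window 2): DENY
  req#19 t=9s (window 3): ALLOW
  req#20 t=10s (window 3): ALLOW
  req#21 t=11s (window 3): ALLOW

Allowed counts by window: 4 4 4 3

Answer: 4 4 4 3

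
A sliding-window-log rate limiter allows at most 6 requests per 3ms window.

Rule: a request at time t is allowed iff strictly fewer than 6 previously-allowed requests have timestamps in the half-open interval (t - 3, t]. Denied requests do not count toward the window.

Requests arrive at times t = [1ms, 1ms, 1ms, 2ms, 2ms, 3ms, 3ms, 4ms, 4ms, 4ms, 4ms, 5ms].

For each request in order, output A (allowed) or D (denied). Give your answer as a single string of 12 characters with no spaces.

Tracking allowed requests in the window:
  req#1 t=1ms: ALLOW
  req#2 t=1ms: ALLOW
  req#3 t=1ms: ALLOW
  req#4 t=2ms: ALLOW
  req#5 t=2ms: ALLOW
  req#6 t=3ms: ALLOW
  req#7 t=3ms: DENY
  req#8 t=4ms: ALLOW
  req#9 t=4ms: ALLOW
  req#10 t=4ms: ALLOW
  req#11 t=4ms: DENY
  req#12 t=5ms: ALLOW

Answer: AAAAAADAAADA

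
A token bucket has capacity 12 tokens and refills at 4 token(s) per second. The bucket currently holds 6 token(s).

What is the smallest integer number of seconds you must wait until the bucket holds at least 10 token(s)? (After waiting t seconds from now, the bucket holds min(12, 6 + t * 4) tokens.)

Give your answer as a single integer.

Need 6 + t * 4 >= 10, so t >= 4/4.
Smallest integer t = ceil(4/4) = 1.

Answer: 1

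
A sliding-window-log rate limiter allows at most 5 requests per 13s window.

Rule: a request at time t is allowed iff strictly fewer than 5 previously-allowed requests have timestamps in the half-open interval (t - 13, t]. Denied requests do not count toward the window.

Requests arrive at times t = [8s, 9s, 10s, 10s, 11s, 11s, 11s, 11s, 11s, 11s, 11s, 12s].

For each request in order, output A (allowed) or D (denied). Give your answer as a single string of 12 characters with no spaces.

Answer: AAAAADDDDDDD

Derivation:
Tracking allowed requests in the window:
  req#1 t=8s: ALLOW
  req#2 t=9s: ALLOW
  req#3 t=10s: ALLOW
  req#4 t=10s: ALLOW
  req#5 t=11s: ALLOW
  req#6 t=11s: DENY
  req#7 t=11s: DENY
  req#8 t=11s: DENY
  req#9 t=11s: DENY
  req#10 t=11s: DENY
  req#11 t=11s: DENY
  req#12 t=12s: DENY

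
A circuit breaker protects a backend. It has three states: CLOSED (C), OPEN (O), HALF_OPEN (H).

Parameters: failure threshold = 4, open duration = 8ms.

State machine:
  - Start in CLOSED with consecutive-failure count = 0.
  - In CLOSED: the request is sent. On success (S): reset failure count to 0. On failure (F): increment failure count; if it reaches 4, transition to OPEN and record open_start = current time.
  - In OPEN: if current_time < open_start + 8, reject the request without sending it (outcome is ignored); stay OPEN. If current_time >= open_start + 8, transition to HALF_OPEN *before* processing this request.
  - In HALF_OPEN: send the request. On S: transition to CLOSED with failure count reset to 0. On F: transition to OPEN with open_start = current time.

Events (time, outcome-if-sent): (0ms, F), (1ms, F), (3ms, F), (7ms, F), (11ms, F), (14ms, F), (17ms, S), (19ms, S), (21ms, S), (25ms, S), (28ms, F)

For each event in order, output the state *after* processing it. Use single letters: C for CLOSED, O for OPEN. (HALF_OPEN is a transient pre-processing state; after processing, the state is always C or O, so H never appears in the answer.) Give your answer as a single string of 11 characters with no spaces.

State after each event:
  event#1 t=0ms outcome=F: state=CLOSED
  event#2 t=1ms outcome=F: state=CLOSED
  event#3 t=3ms outcome=F: state=CLOSED
  event#4 t=7ms outcome=F: state=OPEN
  event#5 t=11ms outcome=F: state=OPEN
  event#6 t=14ms outcome=F: state=OPEN
  event#7 t=17ms outcome=S: state=CLOSED
  event#8 t=19ms outcome=S: state=CLOSED
  event#9 t=21ms outcome=S: state=CLOSED
  event#10 t=25ms outcome=S: state=CLOSED
  event#11 t=28ms outcome=F: state=CLOSED

Answer: CCCOOOCCCCC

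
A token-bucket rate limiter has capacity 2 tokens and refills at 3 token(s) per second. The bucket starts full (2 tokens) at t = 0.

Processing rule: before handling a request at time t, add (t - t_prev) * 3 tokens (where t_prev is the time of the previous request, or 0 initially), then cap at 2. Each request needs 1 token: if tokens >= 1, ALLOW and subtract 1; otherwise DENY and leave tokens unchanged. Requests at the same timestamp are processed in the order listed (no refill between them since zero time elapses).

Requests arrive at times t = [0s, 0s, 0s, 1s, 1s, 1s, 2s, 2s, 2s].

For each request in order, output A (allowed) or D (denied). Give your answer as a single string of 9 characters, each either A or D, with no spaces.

Answer: AADAADAAD

Derivation:
Simulating step by step:
  req#1 t=0s: ALLOW
  req#2 t=0s: ALLOW
  req#3 t=0s: DENY
  req#4 t=1s: ALLOW
  req#5 t=1s: ALLOW
  req#6 t=1s: DENY
  req#7 t=2s: ALLOW
  req#8 t=2s: ALLOW
  req#9 t=2s: DENY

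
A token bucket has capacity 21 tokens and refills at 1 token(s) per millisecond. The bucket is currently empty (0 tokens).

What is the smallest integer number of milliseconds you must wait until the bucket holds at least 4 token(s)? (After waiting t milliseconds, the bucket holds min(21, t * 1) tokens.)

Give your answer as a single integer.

Need t * 1 >= 4, so t >= 4/1.
Smallest integer t = ceil(4/1) = 4.

Answer: 4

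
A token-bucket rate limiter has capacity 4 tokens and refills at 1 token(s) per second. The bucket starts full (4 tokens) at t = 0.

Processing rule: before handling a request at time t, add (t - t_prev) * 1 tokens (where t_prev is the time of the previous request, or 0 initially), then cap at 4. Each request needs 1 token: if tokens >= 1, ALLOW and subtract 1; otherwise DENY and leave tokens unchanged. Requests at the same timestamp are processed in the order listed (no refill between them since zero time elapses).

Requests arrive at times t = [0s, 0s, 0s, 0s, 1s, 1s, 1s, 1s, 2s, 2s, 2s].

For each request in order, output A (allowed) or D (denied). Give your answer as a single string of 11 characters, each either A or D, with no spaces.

Simulating step by step:
  req#1 t=0s: ALLOW
  req#2 t=0s: ALLOW
  req#3 t=0s: ALLOW
  req#4 t=0s: ALLOW
  req#5 t=1s: ALLOW
  req#6 t=1s: DENY
  req#7 t=1s: DENY
  req#8 t=1s: DENY
  req#9 t=2s: ALLOW
  req#10 t=2s: DENY
  req#11 t=2s: DENY

Answer: AAAAADDDADD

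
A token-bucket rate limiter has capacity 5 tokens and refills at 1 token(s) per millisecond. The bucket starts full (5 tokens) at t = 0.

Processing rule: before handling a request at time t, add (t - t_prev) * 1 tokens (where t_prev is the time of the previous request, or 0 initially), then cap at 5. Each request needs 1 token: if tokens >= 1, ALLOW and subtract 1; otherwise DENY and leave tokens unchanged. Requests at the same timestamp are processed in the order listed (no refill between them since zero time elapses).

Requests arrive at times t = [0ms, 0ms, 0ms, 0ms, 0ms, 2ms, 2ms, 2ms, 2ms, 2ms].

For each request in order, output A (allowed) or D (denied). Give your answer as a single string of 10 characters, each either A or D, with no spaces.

Answer: AAAAAAADDD

Derivation:
Simulating step by step:
  req#1 t=0ms: ALLOW
  req#2 t=0ms: ALLOW
  req#3 t=0ms: ALLOW
  req#4 t=0ms: ALLOW
  req#5 t=0ms: ALLOW
  req#6 t=2ms: ALLOW
  req#7 t=2ms: ALLOW
  req#8 t=2ms: DENY
  req#9 t=2ms: DENY
  req#10 t=2ms: DENY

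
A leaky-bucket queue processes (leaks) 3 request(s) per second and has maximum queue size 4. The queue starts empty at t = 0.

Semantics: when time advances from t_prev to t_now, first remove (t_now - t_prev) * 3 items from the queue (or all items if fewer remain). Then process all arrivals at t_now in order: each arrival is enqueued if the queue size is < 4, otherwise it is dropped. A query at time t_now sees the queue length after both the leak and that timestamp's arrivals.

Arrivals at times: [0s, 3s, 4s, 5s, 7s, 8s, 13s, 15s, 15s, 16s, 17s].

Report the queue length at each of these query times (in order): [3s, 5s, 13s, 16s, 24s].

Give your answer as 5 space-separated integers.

Answer: 1 1 1 1 0

Derivation:
Queue lengths at query times:
  query t=3s: backlog = 1
  query t=5s: backlog = 1
  query t=13s: backlog = 1
  query t=16s: backlog = 1
  query t=24s: backlog = 0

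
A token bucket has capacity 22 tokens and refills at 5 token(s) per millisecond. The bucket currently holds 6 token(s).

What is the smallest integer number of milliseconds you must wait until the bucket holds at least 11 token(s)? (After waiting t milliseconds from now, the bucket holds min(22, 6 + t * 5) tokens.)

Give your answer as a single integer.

Need 6 + t * 5 >= 11, so t >= 5/5.
Smallest integer t = ceil(5/5) = 1.

Answer: 1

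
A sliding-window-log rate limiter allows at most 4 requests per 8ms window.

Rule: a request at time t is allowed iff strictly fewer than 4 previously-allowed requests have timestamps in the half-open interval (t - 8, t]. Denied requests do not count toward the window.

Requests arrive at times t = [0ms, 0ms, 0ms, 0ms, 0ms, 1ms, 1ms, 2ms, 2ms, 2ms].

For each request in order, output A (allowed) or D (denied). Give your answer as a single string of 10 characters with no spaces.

Answer: AAAADDDDDD

Derivation:
Tracking allowed requests in the window:
  req#1 t=0ms: ALLOW
  req#2 t=0ms: ALLOW
  req#3 t=0ms: ALLOW
  req#4 t=0ms: ALLOW
  req#5 t=0ms: DENY
  req#6 t=1ms: DENY
  req#7 t=1ms: DENY
  req#8 t=2ms: DENY
  req#9 t=2ms: DENY
  req#10 t=2ms: DENY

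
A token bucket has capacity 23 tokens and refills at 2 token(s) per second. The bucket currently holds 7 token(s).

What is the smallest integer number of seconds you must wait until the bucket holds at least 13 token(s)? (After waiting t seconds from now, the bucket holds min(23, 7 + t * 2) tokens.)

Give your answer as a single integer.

Need 7 + t * 2 >= 13, so t >= 6/2.
Smallest integer t = ceil(6/2) = 3.

Answer: 3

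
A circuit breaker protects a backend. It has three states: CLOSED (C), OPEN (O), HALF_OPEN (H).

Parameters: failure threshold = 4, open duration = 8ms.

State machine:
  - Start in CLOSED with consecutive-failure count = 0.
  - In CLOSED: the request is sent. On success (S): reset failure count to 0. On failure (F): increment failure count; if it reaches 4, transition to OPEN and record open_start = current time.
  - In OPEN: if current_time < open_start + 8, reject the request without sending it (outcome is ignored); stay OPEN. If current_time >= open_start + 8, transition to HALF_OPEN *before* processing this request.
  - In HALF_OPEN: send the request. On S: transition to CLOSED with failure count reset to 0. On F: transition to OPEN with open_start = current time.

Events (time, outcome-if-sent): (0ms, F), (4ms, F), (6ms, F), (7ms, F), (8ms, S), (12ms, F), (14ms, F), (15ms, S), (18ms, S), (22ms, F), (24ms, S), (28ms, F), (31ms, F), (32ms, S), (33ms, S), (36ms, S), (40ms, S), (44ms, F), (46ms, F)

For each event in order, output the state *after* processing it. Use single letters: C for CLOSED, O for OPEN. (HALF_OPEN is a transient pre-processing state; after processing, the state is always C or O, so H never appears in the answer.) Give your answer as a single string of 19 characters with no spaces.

Answer: CCCOOOOCCCCCCCCCCCC

Derivation:
State after each event:
  event#1 t=0ms outcome=F: state=CLOSED
  event#2 t=4ms outcome=F: state=CLOSED
  event#3 t=6ms outcome=F: state=CLOSED
  event#4 t=7ms outcome=F: state=OPEN
  event#5 t=8ms outcome=S: state=OPEN
  event#6 t=12ms outcome=F: state=OPEN
  event#7 t=14ms outcome=F: state=OPEN
  event#8 t=15ms outcome=S: state=CLOSED
  event#9 t=18ms outcome=S: state=CLOSED
  event#10 t=22ms outcome=F: state=CLOSED
  event#11 t=24ms outcome=S: state=CLOSED
  event#12 t=28ms outcome=F: state=CLOSED
  event#13 t=31ms outcome=F: state=CLOSED
  event#14 t=32ms outcome=S: state=CLOSED
  event#15 t=33ms outcome=S: state=CLOSED
  event#16 t=36ms outcome=S: state=CLOSED
  event#17 t=40ms outcome=S: state=CLOSED
  event#18 t=44ms outcome=F: state=CLOSED
  event#19 t=46ms outcome=F: state=CLOSED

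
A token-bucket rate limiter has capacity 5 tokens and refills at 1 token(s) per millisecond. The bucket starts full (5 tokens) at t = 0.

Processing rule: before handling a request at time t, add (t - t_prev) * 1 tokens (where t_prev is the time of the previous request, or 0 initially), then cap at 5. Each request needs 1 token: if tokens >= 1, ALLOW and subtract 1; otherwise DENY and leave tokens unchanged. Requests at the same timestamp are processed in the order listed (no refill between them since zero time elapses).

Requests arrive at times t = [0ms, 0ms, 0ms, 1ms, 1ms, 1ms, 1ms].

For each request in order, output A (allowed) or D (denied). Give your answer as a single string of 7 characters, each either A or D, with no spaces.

Answer: AAAAAAD

Derivation:
Simulating step by step:
  req#1 t=0ms: ALLOW
  req#2 t=0ms: ALLOW
  req#3 t=0ms: ALLOW
  req#4 t=1ms: ALLOW
  req#5 t=1ms: ALLOW
  req#6 t=1ms: ALLOW
  req#7 t=1ms: DENY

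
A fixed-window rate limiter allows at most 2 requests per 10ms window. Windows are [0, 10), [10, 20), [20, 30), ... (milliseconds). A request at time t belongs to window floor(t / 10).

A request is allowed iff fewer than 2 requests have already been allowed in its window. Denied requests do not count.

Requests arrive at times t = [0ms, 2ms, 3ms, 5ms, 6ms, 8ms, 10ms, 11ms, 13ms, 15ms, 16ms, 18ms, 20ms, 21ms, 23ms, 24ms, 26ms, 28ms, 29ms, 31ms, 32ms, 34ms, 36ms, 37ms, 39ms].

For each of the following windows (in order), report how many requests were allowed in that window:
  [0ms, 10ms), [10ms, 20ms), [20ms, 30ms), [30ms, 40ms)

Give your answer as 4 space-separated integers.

Answer: 2 2 2 2

Derivation:
Processing requests:
  req#1 t=0ms (window 0): ALLOW
  req#2 t=2ms (window 0): ALLOW
  req#3 t=3ms (window 0): DENY
  req#4 t=5ms (window 0): DENY
  req#5 t=6ms (window 0): DENY
  req#6 t=8ms (window 0): DENY
  req#7 t=10ms (window 1): ALLOW
  req#8 t=11ms (window 1): ALLOW
  req#9 t=13ms (window 1): DENY
  req#10 t=15ms (window 1): DENY
  req#11 t=16ms (window 1): DENY
  req#12 t=18ms (window 1): DENY
  req#13 t=20ms (window 2): ALLOW
  req#14 t=21ms (window 2): ALLOW
  req#15 t=23ms (window 2): DENY
  req#16 t=24ms (window 2): DENY
  req#17 t=26ms (window 2): DENY
  req#18 t=28ms (window 2): DENY
  req#19 t=29ms (window 2): DENY
  req#20 t=31ms (window 3): ALLOW
  req#21 t=32ms (window 3): ALLOW
  req#22 t=34ms (window 3): DENY
  req#23 t=36ms (window 3): DENY
  req#24 t=37ms (window 3): DENY
  req#25 t=39ms (window 3): DENY

Allowed counts by window: 2 2 2 2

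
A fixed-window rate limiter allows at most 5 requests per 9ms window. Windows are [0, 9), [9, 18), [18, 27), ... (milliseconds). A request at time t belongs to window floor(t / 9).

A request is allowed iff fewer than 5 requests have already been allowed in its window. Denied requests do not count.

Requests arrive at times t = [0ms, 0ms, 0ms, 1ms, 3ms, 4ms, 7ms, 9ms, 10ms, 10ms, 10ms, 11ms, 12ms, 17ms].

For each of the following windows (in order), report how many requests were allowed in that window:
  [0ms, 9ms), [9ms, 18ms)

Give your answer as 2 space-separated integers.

Answer: 5 5

Derivation:
Processing requests:
  req#1 t=0ms (window 0): ALLOW
  req#2 t=0ms (window 0): ALLOW
  req#3 t=0ms (window 0): ALLOW
  req#4 t=1ms (window 0): ALLOW
  req#5 t=3ms (window 0): ALLOW
  req#6 t=4ms (window 0): DENY
  req#7 t=7ms (window 0): DENY
  req#8 t=9ms (window 1): ALLOW
  req#9 t=10ms (window 1): ALLOW
  req#10 t=10ms (window 1): ALLOW
  req#11 t=10ms (window 1): ALLOW
  req#12 t=11ms (window 1): ALLOW
  req#13 t=12ms (window 1): DENY
  req#14 t=17ms (window 1): DENY

Allowed counts by window: 5 5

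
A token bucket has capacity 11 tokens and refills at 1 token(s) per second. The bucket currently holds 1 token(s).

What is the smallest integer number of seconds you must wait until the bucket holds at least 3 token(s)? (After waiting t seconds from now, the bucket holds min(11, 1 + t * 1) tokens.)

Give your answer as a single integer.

Answer: 2

Derivation:
Need 1 + t * 1 >= 3, so t >= 2/1.
Smallest integer t = ceil(2/1) = 2.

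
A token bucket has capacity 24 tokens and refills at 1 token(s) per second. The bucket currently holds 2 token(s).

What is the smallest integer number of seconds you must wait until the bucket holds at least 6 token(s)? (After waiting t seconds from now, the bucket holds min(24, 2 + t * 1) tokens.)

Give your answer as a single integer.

Need 2 + t * 1 >= 6, so t >= 4/1.
Smallest integer t = ceil(4/1) = 4.

Answer: 4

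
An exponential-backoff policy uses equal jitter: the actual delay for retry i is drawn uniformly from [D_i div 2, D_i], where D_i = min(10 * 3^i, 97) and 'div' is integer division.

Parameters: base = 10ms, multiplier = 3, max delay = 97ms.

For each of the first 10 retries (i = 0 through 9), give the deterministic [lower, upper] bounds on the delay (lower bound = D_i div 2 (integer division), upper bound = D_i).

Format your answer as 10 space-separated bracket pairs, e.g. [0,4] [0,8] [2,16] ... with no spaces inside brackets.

Computing bounds per retry:
  i=0: D_i=min(10*3^0,97)=10, bounds=[5,10]
  i=1: D_i=min(10*3^1,97)=30, bounds=[15,30]
  i=2: D_i=min(10*3^2,97)=90, bounds=[45,90]
  i=3: D_i=min(10*3^3,97)=97, bounds=[48,97]
  i=4: D_i=min(10*3^4,97)=97, bounds=[48,97]
  i=5: D_i=min(10*3^5,97)=97, bounds=[48,97]
  i=6: D_i=min(10*3^6,97)=97, bounds=[48,97]
  i=7: D_i=min(10*3^7,97)=97, bounds=[48,97]
  i=8: D_i=min(10*3^8,97)=97, bounds=[48,97]
  i=9: D_i=min(10*3^9,97)=97, bounds=[48,97]

Answer: [5,10] [15,30] [45,90] [48,97] [48,97] [48,97] [48,97] [48,97] [48,97] [48,97]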